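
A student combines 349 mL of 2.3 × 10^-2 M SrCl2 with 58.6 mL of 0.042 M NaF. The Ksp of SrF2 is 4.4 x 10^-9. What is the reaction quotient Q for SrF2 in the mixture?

Total volume = 349 + 58.6 = 407.6 mL.
[Sr^2+] = 2.3 × 10^-2 × (349/407.6) = 1.97 x 10^-2 M
[F^-] = 4.2 x 10^-2 × (58.6/407.6) = 6.04 x 10^-3 M
SrF2(s) ⇌ Sr^2+ + 2 F^-, so Q = [Sr^2+][F^-]^2
Q = (1.97 × 10^-2)(6.04 × 10^-3)^2 = 7.2 x 10^-7
Q > Ksp, so SrF2 will precipitate.

7.2 x 10^-7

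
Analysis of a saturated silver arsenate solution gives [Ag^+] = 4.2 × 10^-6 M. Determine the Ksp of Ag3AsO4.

Ag3AsO4(s) ⇌ 3 Ag^+(aq) + AsO4^3-(aq)
Stoichiometry gives [AsO4^3-] = (1/3)[Ag^+] = 1.40 x 10^-6 M.
Ksp = [Ag^+]^3[AsO4^3-]
Ksp = (4.2 × 10^-6)^3 × 1.40 × 10^-6 = 1.0 × 10^-22

Ksp ≈ 1.0 x 10^-22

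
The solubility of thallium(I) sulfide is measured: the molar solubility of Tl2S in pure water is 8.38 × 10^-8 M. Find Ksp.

2.35 x 10^-21

Tl2S(s) ⇌ 2 Tl^+(aq) + S^2-(aq)
Let s = molar solubility. Then [Tl^+] = 2s and [S^2-] = s.
Ksp = [Tl^+]^2[S^2-]
Substituting: Ksp = (2s)^2s = 4s^3
With s = 8.38 x 10^-8: Ksp = 2.35 x 10^-21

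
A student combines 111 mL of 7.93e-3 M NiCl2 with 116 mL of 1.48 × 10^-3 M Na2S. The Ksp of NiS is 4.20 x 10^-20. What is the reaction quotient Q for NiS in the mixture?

Total volume = 111 + 116 = 227 mL.
[Ni^2+] = 7.93 x 10^-3 × (111/227) = 3.878 × 10^-3 M
[S^2-] = 1.48 x 10^-3 × (116/227) = 7.563 x 10^-4 M
NiS(s) ⇌ Ni^2+ + S^2-, so Q = [Ni^2+][S^2-]
Q = (3.878 × 10^-3)(7.563 × 10^-4) = 2.93 x 10^-6
Q > Ksp, so NiS will precipitate.

Q = 2.93 × 10^-6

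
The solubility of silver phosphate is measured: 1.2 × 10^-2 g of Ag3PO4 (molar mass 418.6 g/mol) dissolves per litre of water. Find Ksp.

Molar solubility s = (1.2 x 10^-2 g/L) / (418.6 g/mol) = 2.87 × 10^-5 M.
Ag3PO4(s) <=> 3 Ag^+ + PO4^3-
For each mole of Ag3PO4 that dissolves: [Ag^+] = 3s, [PO4^3-] = s.
Ksp = [Ag^+]^3[PO4^3-]
So Ksp = (3s)^3 × s = 27s^4
Ksp = 27 × (2.87 × 10^-5)^4 = 1.8 x 10^-17

Ksp ≈ 1.8 × 10^-17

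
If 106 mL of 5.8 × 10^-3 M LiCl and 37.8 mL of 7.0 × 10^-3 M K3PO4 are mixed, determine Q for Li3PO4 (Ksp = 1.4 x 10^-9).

Total volume = 106 + 37.8 = 143.8 mL.
[Li^+] = 5.8 × 10^-3 × (106/143.8) = 4.28 × 10^-3 M
[PO4^3-] = 7.0 × 10^-3 × (37.8/143.8) = 1.84 × 10^-3 M
Li3PO4(s) ⇌ 3 Li^+ + PO4^3-, so Q = [Li^+]^3[PO4^3-]
Q = (4.28 × 10^-3)^3(1.84 x 10^-3) = 1.4 × 10^-10
Q < Ksp, so no precipitate of Li3PO4 forms.

Q ≈ 1.4 × 10^-10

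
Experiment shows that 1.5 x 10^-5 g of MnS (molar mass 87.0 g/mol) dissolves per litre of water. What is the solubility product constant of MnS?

Ksp = 3.0e-14

Molar solubility s = (1.5 x 10^-5 g/L) / (87.0 g/mol) = 1.72 x 10^-7 M.
MnS(s) <=> Mn^2+ + S^2-
For each mole of MnS that dissolves: [Mn^2+] = s, [S^2-] = s.
Ksp = [Mn^2+][S^2-]
Ksp = s × s = s^2
Ksp = (1.72 × 10^-7)^2 = 3.0 × 10^-14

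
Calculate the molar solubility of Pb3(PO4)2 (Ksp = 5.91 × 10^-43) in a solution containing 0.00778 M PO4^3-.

7.12 × 10^-14 M

Pb3(PO4)2(s) ⇌ 3 Pb^2+ + 2 PO4^3-
Ksp = [Pb^2+]^3[PO4^3-]^2
Let s = moles of Pb3(PO4)2 that dissolve per litre. [Pb^2+] = 3s, [PO4^3-] = 0.00778 + 2s ≈ 0.00778 (Ksp is small, so little additional dissolves).
Ksp ≈ (3s)^3 × (0.00778)^2
s = 7.12 × 10^-14 M
Check: 2s = 1.4 x 10^-13 ≪ 0.00778, so the approximation is valid.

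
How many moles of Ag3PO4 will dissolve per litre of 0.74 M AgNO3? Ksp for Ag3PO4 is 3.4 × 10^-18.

Ag3PO4(s) <=> 3 Ag^+ + PO4^3-
Ksp = [Ag^+]^3[PO4^3-]
If s mol/L dissolves here, [Ag^+] = 0.74 + 3s ≈ 0.74, [PO4^3-] = s (since Ag^+ from AgNO3 dominates).
Ksp ≈ (0.74)^3 × s
s = 8.4 × 10^-18 M
Check: 3s = 2.5 x 10^-17 ≪ 0.74, so the approximation is valid.

s = 8.4 × 10^-18 M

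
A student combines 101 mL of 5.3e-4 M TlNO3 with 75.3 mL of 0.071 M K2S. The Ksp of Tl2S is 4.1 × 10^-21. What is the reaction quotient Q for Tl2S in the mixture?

Total volume = 101 + 75.3 = 176.3 mL.
[Tl^+] = 5.3 × 10^-4 × (101/176.3) = 3.04 × 10^-4 M
[S^2-] = 7.1 x 10^-2 × (75.3/176.3) = 3.03 × 10^-2 M
Tl2S(s) ⇌ 2 Tl^+(aq) + S^2-(aq), so Q = [Tl^+]^2[S^2-]
Q = (3.04 x 10^-4)^2(3.03 × 10^-2) = 2.8 × 10^-9
Q > Ksp, so Tl2S will precipitate.

Q = 2.8 × 10^-9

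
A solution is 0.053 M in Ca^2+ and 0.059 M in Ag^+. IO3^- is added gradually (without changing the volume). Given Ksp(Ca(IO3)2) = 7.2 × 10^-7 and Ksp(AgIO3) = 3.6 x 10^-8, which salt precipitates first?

AgIO3

Precipitation of each salt starts when its ion product equals its Ksp.
For Ca(IO3)2: 7.2 × 10^-7 = 0.053 × [IO3^-]^2  ⇒  [IO3^-] = 3.7 × 10^-3 M.
For AgIO3: 3.6 x 10^-8 = 0.059 × [IO3^-]  ⇒  [IO3^-] = 6.1 x 10^-7 M.
The salt with the lower threshold [IO3^-] precipitates first: AgIO3.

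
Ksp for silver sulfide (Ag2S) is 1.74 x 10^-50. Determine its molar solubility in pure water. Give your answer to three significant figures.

s = 1.63 × 10^-17 M

Ag2S(s) <=> 2 Ag^+(aq) + S^2-(aq)
Ksp = [Ag^+]^2[S^2-]
With molar solubility s: [Ag^+] = 2s, [S^2-] = s.
Substituting: Ksp = (2s)^2s = 4s^3
s^3 = 1.74 x 10^-50 / 4, so s = 1.63 x 10^-17 M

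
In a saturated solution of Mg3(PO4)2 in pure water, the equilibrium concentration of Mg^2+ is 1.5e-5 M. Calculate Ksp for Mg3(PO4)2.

Mg3(PO4)2(s) ⇌ 3 Mg^2+(aq) + 2 PO4^3-(aq)
Stoichiometry gives [PO4^3-] = (2/3)[Mg^2+] = 1.00 × 10^-5 M.
Ksp = [Mg^2+]^3[PO4^3-]^2
Ksp = (1.5 x 10^-5)^3 × (1.00 × 10^-5)^2 = 3.4 x 10^-25

Ksp ≈ 3.4 x 10^-25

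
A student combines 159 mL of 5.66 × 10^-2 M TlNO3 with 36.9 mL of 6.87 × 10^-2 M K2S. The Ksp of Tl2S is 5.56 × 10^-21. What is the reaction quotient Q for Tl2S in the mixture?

Total volume = 159 + 36.9 = 195.9 mL.
[Tl^+] = 5.66 × 10^-2 × (159/195.9) = 4.594 × 10^-2 M
[S^2-] = 6.87 x 10^-2 × (36.9/195.9) = 1.294 × 10^-2 M
Tl2S(s) <=> 2 Tl^+(aq) + S^2-(aq), so Q = [Tl^+]^2[S^2-]
Q = (4.594 × 10^-2)^2(1.294 x 10^-2) = 2.73 × 10^-5
Q > Ksp, so Tl2S will precipitate.

Q = 2.73 x 10^-5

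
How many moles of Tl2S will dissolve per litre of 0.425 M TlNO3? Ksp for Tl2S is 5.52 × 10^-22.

Tl2S(s) ⇌ 2 Tl^+ + S^2-
Ksp = [Tl^+]^2[S^2-]
If s mol/L dissolves here, [Tl^+] = 0.425 + 2s ≈ 0.425, [S^2-] = s (Ksp is small, so little additional dissolves).
Ksp ≈ (0.425)^2 × s
s = 3.06 × 10^-21 M
Check: 2s = 6.1 × 10^-21 ≪ 0.425, so the approximation is valid.

s = 3.06e-21 M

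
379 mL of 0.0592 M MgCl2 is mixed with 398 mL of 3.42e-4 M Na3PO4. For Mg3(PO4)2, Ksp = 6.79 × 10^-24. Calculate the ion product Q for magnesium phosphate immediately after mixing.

7.39 × 10^-13

Total volume = 379 + 398 = 777 mL.
[Mg^2+] = 5.92 × 10^-2 × (379/777) = 2.888 × 10^-2 M
[PO4^3-] = 3.42 × 10^-4 × (398/777) = 1.752 x 10^-4 M
Mg3(PO4)2(s) ⇌ 3 Mg^2+(aq) + 2 PO4^3-(aq), so Q = [Mg^2+]^3[PO4^3-]^2
Q = (2.888 × 10^-2)^3(1.752 × 10^-4)^2 = 7.39 × 10^-13
Q > Ksp, so Mg3(PO4)2 will precipitate.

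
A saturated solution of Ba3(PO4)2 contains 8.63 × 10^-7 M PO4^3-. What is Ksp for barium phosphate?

Ksp ≈ 1.62e-30

Ba3(PO4)2(s) <=> 3 Ba^2+ + 2 PO4^3-
Stoichiometry gives [Ba^2+] = (3/2)[PO4^3-] = 1.295 x 10^-6 M.
Ksp = [Ba^2+]^3[PO4^3-]^2
Ksp = (1.295 × 10^-6)^3 × (8.63 × 10^-7)^2 = 1.62 × 10^-30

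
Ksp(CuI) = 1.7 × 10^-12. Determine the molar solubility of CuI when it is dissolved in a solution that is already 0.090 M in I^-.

CuI(s) ⇌ Cu^+ + I^-
Ksp = [Cu^+][I^-]
If s mol/L dissolves here, [Cu^+] = s, [I^-] = 0.090 + s ≈ 0.090 (common-ion effect: I^- is already 0.090 M).
Ksp ≈ s × 0.090
s = 1.9 × 10^-11 M
Check: s = 1.9 × 10^-11 ≪ 0.090, so the approximation is valid.

s ≈ 1.9 × 10^-11 M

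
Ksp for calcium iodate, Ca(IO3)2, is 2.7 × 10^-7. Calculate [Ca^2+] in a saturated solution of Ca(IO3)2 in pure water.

4.1 × 10^-3 M

Ca(IO3)2(s) ⇌ Ca^2+ + 2 IO3^-
Ksp = [Ca^2+][IO3^-]^2
With molar solubility s: [Ca^2+] = s, [IO3^-] = 2s.
So Ksp = s × (2s)^2 = 4s^3
s = (2.7 × 10^-7 / 4)^(1/3) = 4.07 × 10^-3 M
[Ca^2+] = s = 4.1 x 10^-3 M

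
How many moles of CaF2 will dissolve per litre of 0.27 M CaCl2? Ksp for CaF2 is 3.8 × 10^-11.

s ≈ 5.9 × 10^-6 M

CaF2(s) <=> Ca^2+(aq) + 2 F^-(aq)
Ksp = [Ca^2+][F^-]^2
Let s = moles of CaF2 that dissolve per litre. [Ca^2+] = 0.27 + s ≈ 0.27, [F^-] = 2s (since Ca^2+ from CaCl2 dominates).
Ksp ≈ 0.27 × (2s)^2
s = 5.9 × 10^-6 M
Check: s = 5.9 x 10^-6 ≪ 0.27, so the approximation is valid.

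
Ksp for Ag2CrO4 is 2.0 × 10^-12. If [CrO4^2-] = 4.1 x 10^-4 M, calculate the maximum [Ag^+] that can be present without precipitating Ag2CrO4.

Ag2CrO4(s) <=> 2 Ag^+(aq) + CrO4^2-(aq)
Ksp = [Ag^+]^2[CrO4^2-]
Precipitation begins when Q = Ksp. With [CrO4^2-] = 4.1 x 10^-4 M:
2.0 × 10^-12 = (4.1 x 10^-4) × [Ag^+]^2
[Ag^+] = (2.0 × 10^-12 / 4.1 × 10^-4)^(1/2) = 7.0 × 10^-5 M

[Ag^+] ≈ 7.0 × 10^-5 M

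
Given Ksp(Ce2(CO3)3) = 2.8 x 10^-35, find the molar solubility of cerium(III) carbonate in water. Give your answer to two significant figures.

4.8 × 10^-8 M

Ce2(CO3)3(s) ⇌ 2 Ce^3+ + 3 CO3^2-
Ksp = [Ce^3+]^2[CO3^2-]^3
With molar solubility s: [Ce^3+] = 2s, [CO3^2-] = 3s.
Ksp = (2s)^2(3s)^3 = 108s^5
s = (2.8 x 10^-35 / 108)^(1/5) = 4.8 × 10^-8 M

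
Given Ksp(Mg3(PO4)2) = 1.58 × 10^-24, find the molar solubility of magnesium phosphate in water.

Mg3(PO4)2(s) <=> 3 Mg^2+(aq) + 2 PO4^3-(aq)
Ksp = [Mg^2+]^3[PO4^3-]^2
For each mole of Mg3(PO4)2 that dissolves: [Mg^2+] = 3s, [PO4^3-] = 2s.
Ksp = (3s)^3(2s)^2 = 108s^5
Solving, s = (1.58 × 10^-24/108)^(1/5) = 6.81 × 10^-6 M

6.81e-6 M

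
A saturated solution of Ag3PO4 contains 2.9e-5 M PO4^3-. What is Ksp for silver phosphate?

1.9 × 10^-17

Ag3PO4(s) <=> 3 Ag^+(aq) + PO4^3-(aq)
Stoichiometry gives [Ag^+] = (3/1)[PO4^3-] = 8.70 × 10^-5 M.
Ksp = [Ag^+]^3[PO4^3-]
Ksp = (8.70 x 10^-5)^3 × 2.9 × 10^-5 = 1.9 × 10^-17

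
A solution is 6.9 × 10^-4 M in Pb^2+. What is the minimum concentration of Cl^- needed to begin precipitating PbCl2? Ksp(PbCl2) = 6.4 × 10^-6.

9.6 × 10^-2 M

PbCl2(s) <=> Pb^2+(aq) + 2 Cl^-(aq)
Ksp = [Pb^2+][Cl^-]^2
Precipitation begins when Q = Ksp. With [Pb^2+] = 6.9 × 10^-4 M:
6.4 × 10^-6 = (6.9 × 10^-4) × [Cl^-]^2
[Cl^-] = (6.4 × 10^-6 / 6.9 × 10^-4)^(1/2) = 9.6 x 10^-2 M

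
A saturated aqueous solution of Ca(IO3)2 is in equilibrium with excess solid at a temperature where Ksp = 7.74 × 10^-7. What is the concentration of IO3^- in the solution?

0.0116 M

Ca(IO3)2(s) <=> Ca^2+(aq) + 2 IO3^-(aq)
Ksp = [Ca^2+][IO3^-]^2
With molar solubility s: [Ca^2+] = s, [IO3^-] = 2s.
Substituting: Ksp = s(2s)^2 = 4s^3
s^3 = 7.74 × 10^-7 / 4, so s = 5.784 × 10^-3 M
[IO3^-] = 2s = 1.16 x 10^-2 M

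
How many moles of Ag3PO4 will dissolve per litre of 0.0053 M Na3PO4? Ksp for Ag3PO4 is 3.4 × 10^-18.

2.9 × 10^-6 M

Ag3PO4(s) ⇌ 3 Ag^+ + PO4^3-
Ksp = [Ag^+]^3[PO4^3-]
If s mol/L dissolves here, [Ag^+] = 3s, [PO4^3-] = 0.0053 + s ≈ 0.0053 (common-ion effect: PO4^3- is already 0.0053 M).
Ksp ≈ (3s)^3 × 0.0053
s = 2.9 × 10^-6 M
Check: s = 2.9 × 10^-6 ≪ 0.0053, so the approximation is valid.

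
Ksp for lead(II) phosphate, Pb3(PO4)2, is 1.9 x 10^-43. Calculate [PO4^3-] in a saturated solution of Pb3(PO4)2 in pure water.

Pb3(PO4)2(s) <=> 3 Pb^2+ + 2 PO4^3-
Ksp = [Pb^2+]^3[PO4^3-]^2
Let s = molar solubility. Then [Pb^2+] = 3s and [PO4^3-] = 2s.
So Ksp = (3s)^3 × (2s)^2 = 108s^5
Solving, s = (1.9 x 10^-43/108)^(1/5) = 1.12 x 10^-9 M
[PO4^3-] = 2s = 2.2 × 10^-9 M

[PO4^3-] ≈ 2.2 × 10^-9 M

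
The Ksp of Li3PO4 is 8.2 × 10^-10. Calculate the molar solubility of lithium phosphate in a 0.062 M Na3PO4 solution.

s = 7.9e-4 M

Li3PO4(s) ⇌ 3 Li^+ + PO4^3-
Ksp = [Li^+]^3[PO4^3-]
If s mol/L dissolves here, [Li^+] = 3s, [PO4^3-] = 0.062 + s ≈ 0.062 (since PO4^3- from Na3PO4 dominates).
Ksp ≈ (3s)^3 × 0.062
s = 7.9 x 10^-4 M
Check: s = 7.9 x 10^-4 ≪ 0.062, so the approximation is valid.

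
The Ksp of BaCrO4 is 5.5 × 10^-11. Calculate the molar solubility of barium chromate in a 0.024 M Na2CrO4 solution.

BaCrO4(s) ⇌ Ba^2+(aq) + CrO4^2-(aq)
Ksp = [Ba^2+][CrO4^2-]
Let s be the molar solubility in this solution. [Ba^2+] = s, [CrO4^2-] = 0.024 + s ≈ 0.024 (common-ion effect: CrO4^2- is already 0.024 M).
Ksp ≈ s × 0.024
s = 2.3 x 10^-9 M
Check: s = 2.3 × 10^-9 ≪ 0.024, so the approximation is valid.

s ≈ 2.3e-9 M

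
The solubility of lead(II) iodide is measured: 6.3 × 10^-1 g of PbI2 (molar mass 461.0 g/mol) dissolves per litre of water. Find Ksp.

Ksp ≈ 1.0 x 10^-8

Molar solubility s = (6.3 × 10^-1 g/L) / (461.0 g/mol) = 1.37 × 10^-3 M.
PbI2(s) ⇌ Pb^2+(aq) + 2 I^-(aq)
With molar solubility s: [Pb^2+] = s, [I^-] = 2s.
Ksp = [Pb^2+][I^-]^2
So Ksp = s × (2s)^2 = 4s^3
With s = 1.37 × 10^-3: Ksp = 1.0 x 10^-8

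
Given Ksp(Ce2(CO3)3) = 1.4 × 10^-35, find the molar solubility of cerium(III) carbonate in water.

Ce2(CO3)3(s) <=> 2 Ce^3+(aq) + 3 CO3^2-(aq)
Ksp = [Ce^3+]^2[CO3^2-]^3
With molar solubility s: [Ce^3+] = 2s, [CO3^2-] = 3s.
Ksp = (2s)^2(3s)^3 = 108s^5
Solving, s = (1.4 × 10^-35/108)^(1/5) = 4.2 × 10^-8 M

4.2e-8 M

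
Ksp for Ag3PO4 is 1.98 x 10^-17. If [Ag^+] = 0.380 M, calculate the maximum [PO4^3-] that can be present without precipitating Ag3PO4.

[PO4^3-] ≈ 3.61 x 10^-16 M

Ag3PO4(s) ⇌ 3 Ag^+(aq) + PO4^3-(aq)
Ksp = [Ag^+]^3[PO4^3-]
Precipitation begins when Q = Ksp. With [Ag^+] = 0.380 M:
1.98 x 10^-17 = (0.380)^3 × [PO4^3-]
[PO4^3-] = (1.98 x 10^-17 / 5.487 x 10^-2) = 3.61 x 10^-16 M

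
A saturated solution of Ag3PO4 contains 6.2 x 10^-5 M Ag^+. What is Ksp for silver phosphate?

Ag3PO4(s) ⇌ 3 Ag^+ + PO4^3-
Stoichiometry gives [PO4^3-] = (1/3)[Ag^+] = 2.07 × 10^-5 M.
Ksp = [Ag^+]^3[PO4^3-]
Ksp = (6.2 × 10^-5)^3 × 2.07 x 10^-5 = 4.9 x 10^-18

Ksp = 4.9e-18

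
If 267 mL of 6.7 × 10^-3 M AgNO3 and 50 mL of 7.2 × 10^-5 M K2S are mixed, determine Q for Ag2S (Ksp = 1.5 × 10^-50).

Total volume = 267 + 50 = 317 mL.
[Ag^+] = 6.7 × 10^-3 × (267/317) = 5.64 × 10^-3 M
[S^2-] = 7.2 × 10^-5 × (50/317) = 1.14 × 10^-5 M
Ag2S(s) ⇌ 2 Ag^+(aq) + S^2-(aq), so Q = [Ag^+]^2[S^2-]
Q = (5.64 x 10^-3)^2(1.14 x 10^-5) = 3.6 x 10^-10
Q > Ksp, so Ag2S will precipitate.

Q ≈ 3.6 x 10^-10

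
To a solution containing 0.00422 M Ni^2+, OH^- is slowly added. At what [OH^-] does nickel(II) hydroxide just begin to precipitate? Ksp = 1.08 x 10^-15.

Ni(OH)2(s) <=> Ni^2+(aq) + 2 OH^-(aq)
Ksp = [Ni^2+][OH^-]^2
Precipitation begins when Q = Ksp. With [Ni^2+] = 0.00422 M:
1.08 x 10^-15 = (0.00422) × [OH^-]^2
[OH^-] = (1.08 x 10^-15 / 4.22 x 10^-3)^(1/2) = 5.06 × 10^-7 M

[OH^-] ≈ 5.06 × 10^-7 M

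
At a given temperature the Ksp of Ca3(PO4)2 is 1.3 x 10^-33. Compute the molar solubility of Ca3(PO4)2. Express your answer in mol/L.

Ca3(PO4)2(s) <=> 3 Ca^2+ + 2 PO4^3-
Ksp = [Ca^2+]^3[PO4^3-]^2
Let s = molar solubility. Then [Ca^2+] = 3s and [PO4^3-] = 2s.
Substituting: Ksp = (3s)^3(2s)^2 = 108s^5
Solving, s = (1.3 x 10^-33/108)^(1/5) = 1.0 × 10^-7 M

s = 1.0 × 10^-7 M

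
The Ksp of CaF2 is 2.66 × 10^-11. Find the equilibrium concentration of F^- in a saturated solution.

CaF2(s) ⇌ Ca^2+(aq) + 2 F^-(aq)
Ksp = [Ca^2+][F^-]^2
Let s = molar solubility. Then [Ca^2+] = s and [F^-] = 2s.
So Ksp = s × (2s)^2 = 4s^3
s = (2.66 × 10^-11 / 4)^(1/3) = 1.881 × 10^-4 M
[F^-] = 2s = 3.76 × 10^-4 M

[F^-] ≈ 3.76e-4 M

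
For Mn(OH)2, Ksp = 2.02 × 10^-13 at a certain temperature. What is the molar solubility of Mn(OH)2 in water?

3.70e-5 M

Mn(OH)2(s) ⇌ Mn^2+(aq) + 2 OH^-(aq)
Ksp = [Mn^2+][OH^-]^2
If s mol/L of Mn(OH)2 dissolves, [Mn^2+] = s and [OH^-] = 2s.
Substituting: Ksp = s(2s)^2 = 4s^3
Solving, s = (2.02 × 10^-13/4)^(1/3) = 3.70 x 10^-5 M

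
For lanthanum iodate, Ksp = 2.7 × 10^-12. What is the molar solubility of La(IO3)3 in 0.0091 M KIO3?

La(IO3)3(s) ⇌ La^3+(aq) + 3 IO3^-(aq)
Ksp = [La^3+][IO3^-]^3
Let s be the molar solubility in this solution. [La^3+] = s, [IO3^-] = 0.0091 + 3s ≈ 0.0091 (Ksp is small, so little additional dissolves).
Ksp ≈ s × (0.0091)^3
s = 3.6 x 10^-6 M
Check: 3s = 1.1 × 10^-5 ≪ 0.0091, so the approximation is valid.

s ≈ 3.6 × 10^-6 M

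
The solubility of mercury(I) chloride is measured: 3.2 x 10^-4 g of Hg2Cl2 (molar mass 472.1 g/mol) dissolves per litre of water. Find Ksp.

Ksp = 1.2 x 10^-18

Molar solubility s = (3.2 × 10^-4 g/L) / (472.1 g/mol) = 6.78 x 10^-7 M.
Hg2Cl2(s) ⇌ Hg2^2+ + 2 Cl^-
Let s = molar solubility. Then [Hg2^2+] = s and [Cl^-] = 2s.
Ksp = [Hg2^2+][Cl^-]^2
Substituting: Ksp = s(2s)^2 = 4s^3
With s = 6.78 × 10^-7: Ksp = 1.2 x 10^-18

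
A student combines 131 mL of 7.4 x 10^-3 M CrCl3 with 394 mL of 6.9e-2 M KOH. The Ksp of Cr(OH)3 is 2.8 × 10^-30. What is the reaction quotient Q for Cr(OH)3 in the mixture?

2.6e-7

Total volume = 131 + 394 = 525 mL.
[Cr^3+] = 7.4 x 10^-3 × (131/525) = 1.85 x 10^-3 M
[OH^-] = 6.9 × 10^-2 × (394/525) = 5.18 × 10^-2 M
Cr(OH)3(s) ⇌ Cr^3+ + 3 OH^-, so Q = [Cr^3+][OH^-]^3
Q = (1.85 x 10^-3)(5.18 × 10^-2)^3 = 2.6 × 10^-7
Q > Ksp, so Cr(OH)3 will precipitate.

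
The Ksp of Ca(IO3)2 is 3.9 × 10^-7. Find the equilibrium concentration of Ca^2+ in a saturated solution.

Ca(IO3)2(s) <=> Ca^2+(aq) + 2 IO3^-(aq)
Ksp = [Ca^2+][IO3^-]^2
For each mole of Ca(IO3)2 that dissolves: [Ca^2+] = s, [IO3^-] = 2s.
Ksp = s(2s)^2 = 4s^3
s^3 = 3.9 × 10^-7 / 4, so s = 4.60 x 10^-3 M
[Ca^2+] = s = 4.6 × 10^-3 M

[Ca^2+] ≈ 4.6 × 10^-3 M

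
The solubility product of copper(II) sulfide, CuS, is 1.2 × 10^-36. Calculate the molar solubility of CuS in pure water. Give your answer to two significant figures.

s ≈ 1.1e-18 M

CuS(s) ⇌ Cu^2+ + S^2-
Ksp = [Cu^2+][S^2-]
With molar solubility s: [Cu^2+] = s, [S^2-] = s.
Ksp = s^2
s = (1.2 × 10^-36)^(1/2) = 1.1 × 10^-18 M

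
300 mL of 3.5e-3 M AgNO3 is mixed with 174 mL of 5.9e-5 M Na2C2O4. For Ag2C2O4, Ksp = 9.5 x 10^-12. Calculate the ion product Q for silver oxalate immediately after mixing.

1.1 × 10^-10

Total volume = 300 + 174 = 474 mL.
[Ag^+] = 3.5 × 10^-3 × (300/474) = 2.22 × 10^-3 M
[C2O4^2-] = 5.9 x 10^-5 × (174/474) = 2.17 × 10^-5 M
Ag2C2O4(s) ⇌ 2 Ag^+ + C2O4^2-, so Q = [Ag^+]^2[C2O4^2-]
Q = (2.22 x 10^-3)^2(2.17 x 10^-5) = 1.1 × 10^-10
Q > Ksp, so Ag2C2O4 will precipitate.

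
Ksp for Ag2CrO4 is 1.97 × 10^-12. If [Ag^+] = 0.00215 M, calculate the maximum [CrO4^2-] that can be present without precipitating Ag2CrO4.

[CrO4^2-] ≈ 4.26e-7 M

Ag2CrO4(s) ⇌ 2 Ag^+(aq) + CrO4^2-(aq)
Ksp = [Ag^+]^2[CrO4^2-]
Precipitation begins when Q = Ksp. With [Ag^+] = 0.00215 M:
1.97 × 10^-12 = (0.00215)^2 × [CrO4^2-]
[CrO4^2-] = (1.97 × 10^-12 / 4.623 × 10^-6) = 4.26 × 10^-7 M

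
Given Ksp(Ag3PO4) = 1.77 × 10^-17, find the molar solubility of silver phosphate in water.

s = 2.85 × 10^-5 M

Ag3PO4(s) <=> 3 Ag^+ + PO4^3-
Ksp = [Ag^+]^3[PO4^3-]
For each mole of Ag3PO4 that dissolves: [Ag^+] = 3s, [PO4^3-] = s.
Ksp = (3s)^3s = 27s^4
Solving, s = (1.77 × 10^-17/27)^(1/4) = 2.85 × 10^-5 M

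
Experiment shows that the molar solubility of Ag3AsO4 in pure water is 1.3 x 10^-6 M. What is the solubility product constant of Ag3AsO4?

7.7e-23

Ag3AsO4(s) ⇌ 3 Ag^+(aq) + AsO4^3-(aq)
With molar solubility s: [Ag^+] = 3s, [AsO4^3-] = s.
Ksp = [Ag^+]^3[AsO4^3-]
Ksp = (3s)^3s = 27s^4
Ksp = 27 × (1.3 × 10^-6)^4 = 7.7 × 10^-23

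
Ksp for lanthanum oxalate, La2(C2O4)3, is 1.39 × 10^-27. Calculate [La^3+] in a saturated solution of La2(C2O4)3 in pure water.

La2(C2O4)3(s) ⇌ 2 La^3+(aq) + 3 C2O4^2-(aq)
Ksp = [La^3+]^2[C2O4^2-]^3
If s mol/L of La2(C2O4)3 dissolves, [La^3+] = 2s and [C2O4^2-] = 3s.
Substituting: Ksp = (2s)^2(3s)^3 = 108s^5
Solving, s = (1.39 × 10^-27/108)^(1/5) = 1.667 × 10^-6 M
[La^3+] = 2s = 3.33 × 10^-6 M

[La^3+] ≈ 3.33 × 10^-6 M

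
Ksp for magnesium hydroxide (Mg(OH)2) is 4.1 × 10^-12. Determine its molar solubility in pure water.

1.0e-4 M

Mg(OH)2(s) <=> Mg^2+ + 2 OH^-
Ksp = [Mg^2+][OH^-]^2
For each mole of Mg(OH)2 that dissolves: [Mg^2+] = s, [OH^-] = 2s.
Ksp = s(2s)^2 = 4s^3
s = (4.1 × 10^-12 / 4)^(1/3) = 1.0 x 10^-4 M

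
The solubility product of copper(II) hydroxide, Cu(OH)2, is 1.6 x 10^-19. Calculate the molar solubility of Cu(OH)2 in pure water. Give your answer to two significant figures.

s = 3.4e-7 M

Cu(OH)2(s) <=> Cu^2+ + 2 OH^-
Ksp = [Cu^2+][OH^-]^2
With molar solubility s: [Cu^2+] = s, [OH^-] = 2s.
Substituting: Ksp = s(2s)^2 = 4s^3
Solving, s = (1.6 x 10^-19/4)^(1/3) = 3.4 x 10^-7 M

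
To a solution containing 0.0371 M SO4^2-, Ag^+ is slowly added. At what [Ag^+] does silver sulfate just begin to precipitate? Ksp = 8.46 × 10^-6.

[Ag^+] = 1.51e-2 M

Ag2SO4(s) ⇌ 2 Ag^+(aq) + SO4^2-(aq)
Ksp = [Ag^+]^2[SO4^2-]
Precipitation begins when Q = Ksp. With [SO4^2-] = 0.0371 M:
8.46 × 10^-6 = (0.0371) × [Ag^+]^2
[Ag^+] = (8.46 × 10^-6 / 3.71 × 10^-2)^(1/2) = 1.51 × 10^-2 M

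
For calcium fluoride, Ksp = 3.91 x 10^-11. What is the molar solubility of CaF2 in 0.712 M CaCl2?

3.71 × 10^-6 M

CaF2(s) <=> Ca^2+ + 2 F^-
Ksp = [Ca^2+][F^-]^2
If s mol/L dissolves here, [Ca^2+] = 0.712 + s ≈ 0.712, [F^-] = 2s (Ksp is small, so little additional dissolves).
Ksp ≈ 0.712 × (2s)^2
s = 3.71 × 10^-6 M
Check: s = 3.7 × 10^-6 ≪ 0.712, so the approximation is valid.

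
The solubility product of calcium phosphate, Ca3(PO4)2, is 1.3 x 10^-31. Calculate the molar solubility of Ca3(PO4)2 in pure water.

2.6e-7 M

Ca3(PO4)2(s) ⇌ 3 Ca^2+(aq) + 2 PO4^3-(aq)
Ksp = [Ca^2+]^3[PO4^3-]^2
With molar solubility s: [Ca^2+] = 3s, [PO4^3-] = 2s.
Ksp = (3s)^3(2s)^2 = 108s^5
s = (1.3 x 10^-31 / 108)^(1/5) = 2.6 × 10^-7 M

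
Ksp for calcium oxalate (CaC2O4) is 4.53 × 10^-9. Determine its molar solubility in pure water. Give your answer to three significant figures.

6.73e-5 M

CaC2O4(s) ⇌ Ca^2+ + C2O4^2-
Ksp = [Ca^2+][C2O4^2-]
For each mole of CaC2O4 that dissolves: [Ca^2+] = s, [C2O4^2-] = s.
Ksp = s × s = s^2
s = (4.53 × 10^-9)^(1/2) = 6.73 x 10^-5 M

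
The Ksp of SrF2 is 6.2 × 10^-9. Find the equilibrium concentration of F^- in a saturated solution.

[F^-] ≈ 2.3 x 10^-3 M

SrF2(s) ⇌ Sr^2+ + 2 F^-
Ksp = [Sr^2+][F^-]^2
Let s = molar solubility. Then [Sr^2+] = s and [F^-] = 2s.
So Ksp = s × (2s)^2 = 4s^3
Solving, s = (6.2 × 10^-9/4)^(1/3) = 1.16 x 10^-3 M
[F^-] = 2s = 2.3 × 10^-3 M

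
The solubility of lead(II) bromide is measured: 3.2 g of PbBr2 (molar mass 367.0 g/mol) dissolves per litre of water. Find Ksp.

Molar solubility s = (3.2 g/L) / (367.0 g/mol) = 8.72 x 10^-3 M.
PbBr2(s) ⇌ Pb^2+ + 2 Br^-
If s mol/L of PbBr2 dissolves, [Pb^2+] = s and [Br^-] = 2s.
Ksp = [Pb^2+][Br^-]^2
Substituting: Ksp = s(2s)^2 = 4s^3
Ksp = 4 × (8.72 × 10^-3)^3 = 2.7 × 10^-6

Ksp ≈ 2.7 × 10^-6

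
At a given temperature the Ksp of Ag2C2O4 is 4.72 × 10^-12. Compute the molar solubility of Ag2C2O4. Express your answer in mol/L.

s = 1.06e-4 M

Ag2C2O4(s) <=> 2 Ag^+(aq) + C2O4^2-(aq)
Ksp = [Ag^+]^2[C2O4^2-]
For each mole of Ag2C2O4 that dissolves: [Ag^+] = 2s, [C2O4^2-] = s.
Ksp = (2s)^2s = 4s^3
s = (4.72 × 10^-12 / 4)^(1/3) = 1.06 × 10^-4 M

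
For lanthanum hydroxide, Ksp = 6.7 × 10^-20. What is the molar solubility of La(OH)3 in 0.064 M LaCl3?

La(OH)3(s) ⇌ La^3+(aq) + 3 OH^-(aq)
Ksp = [La^3+][OH^-]^3
If s mol/L dissolves here, [La^3+] = 0.064 + s ≈ 0.064, [OH^-] = 3s (Ksp is small, so little additional dissolves).
Ksp ≈ 0.064 × (3s)^3
s = 3.4 × 10^-7 M
Check: s = 3.4 × 10^-7 ≪ 0.064, so the approximation is valid.

s = 3.4 x 10^-7 M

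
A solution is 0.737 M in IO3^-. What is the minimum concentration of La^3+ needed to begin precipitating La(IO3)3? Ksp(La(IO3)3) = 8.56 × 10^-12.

La(IO3)3(s) <=> La^3+ + 3 IO3^-
Ksp = [La^3+][IO3^-]^3
Precipitation begins when Q = Ksp. With [IO3^-] = 0.737 M:
8.56 × 10^-12 = (0.737)^3 × [La^3+]
[La^3+] = (8.56 × 10^-12 / 4.003 × 10^-1) = 2.14 x 10^-11 M

[La^3+] ≈ 2.14 × 10^-11 M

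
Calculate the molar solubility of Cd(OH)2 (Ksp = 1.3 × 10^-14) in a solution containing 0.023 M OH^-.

Cd(OH)2(s) ⇌ Cd^2+(aq) + 2 OH^-(aq)
Ksp = [Cd^2+][OH^-]^2
Let s be the molar solubility in this solution. [Cd^2+] = s, [OH^-] = 0.023 + 2s ≈ 0.023 (common-ion effect: OH^- is already 0.023 M).
Ksp ≈ s × (0.023)^2
s = 2.5 × 10^-11 M
Check: 2s = 4.9 x 10^-11 ≪ 0.023, so the approximation is valid.

s = 2.5 x 10^-11 M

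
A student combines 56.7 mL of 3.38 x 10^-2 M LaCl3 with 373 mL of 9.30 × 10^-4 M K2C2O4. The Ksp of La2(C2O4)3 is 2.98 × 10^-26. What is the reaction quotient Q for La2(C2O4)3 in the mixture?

Total volume = 56.7 + 373 = 429.7 mL.
[La^3+] = 3.38 × 10^-2 × (56.7/429.7) = 4.460 × 10^-3 M
[C2O4^2-] = 9.30 x 10^-4 × (373/429.7) = 8.073 × 10^-4 M
La2(C2O4)3(s) <=> 2 La^3+(aq) + 3 C2O4^2-(aq), so Q = [La^3+]^2[C2O4^2-]^3
Q = (4.460 × 10^-3)^2(8.073 x 10^-4)^3 = 1.05 × 10^-14
Q > Ksp, so La2(C2O4)3 will precipitate.

Q = 1.05 × 10^-14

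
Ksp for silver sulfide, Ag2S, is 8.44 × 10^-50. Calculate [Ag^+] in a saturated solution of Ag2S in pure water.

Ag2S(s) ⇌ 2 Ag^+(aq) + S^2-(aq)
Ksp = [Ag^+]^2[S^2-]
For each mole of Ag2S that dissolves: [Ag^+] = 2s, [S^2-] = s.
So Ksp = (2s)^2 × s = 4s^3
s^3 = 8.44 × 10^-50 / 4, so s = 2.763 × 10^-17 M
[Ag^+] = 2s = 5.53 × 10^-17 M

[Ag^+] = 5.53 × 10^-17 M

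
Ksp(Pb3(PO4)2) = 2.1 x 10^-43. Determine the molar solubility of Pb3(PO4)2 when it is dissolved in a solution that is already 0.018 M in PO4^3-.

Pb3(PO4)2(s) ⇌ 3 Pb^2+ + 2 PO4^3-
Ksp = [Pb^2+]^3[PO4^3-]^2
Let s be the molar solubility in this solution. [Pb^2+] = 3s, [PO4^3-] = 0.018 + 2s ≈ 0.018 (since the PO4^3- already present dominates).
Ksp ≈ (3s)^3 × (0.018)^2
s = 2.9 × 10^-14 M
Check: 2s = 5.8 × 10^-14 ≪ 0.018, so the approximation is valid.

s ≈ 2.9 × 10^-14 M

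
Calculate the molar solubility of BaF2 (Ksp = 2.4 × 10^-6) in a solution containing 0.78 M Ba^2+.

BaF2(s) ⇌ Ba^2+ + 2 F^-
Ksp = [Ba^2+][F^-]^2
Let s = moles of BaF2 that dissolve per litre. [Ba^2+] = 0.78 + s ≈ 0.78, [F^-] = 2s (common-ion effect: Ba^2+ is already 0.78 M).
Ksp ≈ 0.78 × (2s)^2
s = 8.8 x 10^-4 M
Check: s = 8.8 × 10^-4 ≪ 0.78, so the approximation is valid.

s ≈ 8.8e-4 M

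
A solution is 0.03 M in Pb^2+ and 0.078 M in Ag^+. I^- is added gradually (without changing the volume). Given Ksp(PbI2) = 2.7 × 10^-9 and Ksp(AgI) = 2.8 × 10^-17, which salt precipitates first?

Precipitation of each salt starts when its ion product equals its Ksp.
For PbI2: 2.7 × 10^-9 = 0.03 × [I^-]^2  ⇒  [I^-] = 3.0 x 10^-4 M.
For AgI: 2.8 × 10^-17 = 0.078 × [I^-]  ⇒  [I^-] = 3.6 × 10^-16 M.
The salt with the lower threshold [I^-] precipitates first: AgI.

AgI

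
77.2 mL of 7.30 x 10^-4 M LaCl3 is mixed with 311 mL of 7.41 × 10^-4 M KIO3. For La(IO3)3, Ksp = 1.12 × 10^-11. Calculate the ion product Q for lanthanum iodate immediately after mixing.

Q ≈ 3.04 × 10^-14

Total volume = 77.2 + 311 = 388.2 mL.
[La^3+] = 7.30 × 10^-4 × (77.2/388.2) = 1.452 × 10^-4 M
[IO3^-] = 7.41 x 10^-4 × (311/388.2) = 5.936 × 10^-4 M
La(IO3)3(s) <=> La^3+ + 3 IO3^-, so Q = [La^3+][IO3^-]^3
Q = (1.452 × 10^-4)(5.936 x 10^-4)^3 = 3.04 × 10^-14
Q < Ksp, so no precipitate of La(IO3)3 forms.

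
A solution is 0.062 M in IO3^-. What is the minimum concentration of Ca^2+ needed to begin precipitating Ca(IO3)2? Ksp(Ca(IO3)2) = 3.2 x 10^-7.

[Ca^2+] ≈ 8.3 × 10^-5 M

Ca(IO3)2(s) <=> Ca^2+(aq) + 2 IO3^-(aq)
Ksp = [Ca^2+][IO3^-]^2
Precipitation begins when Q = Ksp. With [IO3^-] = 0.062 M:
3.2 x 10^-7 = (0.062)^2 × [Ca^2+]
[Ca^2+] = (3.2 x 10^-7 / 3.84 x 10^-3) = 8.3 x 10^-5 M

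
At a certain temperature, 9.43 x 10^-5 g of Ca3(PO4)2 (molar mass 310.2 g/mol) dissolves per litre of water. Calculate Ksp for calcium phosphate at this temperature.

Molar solubility s = (9.43 × 10^-5 g/L) / (310.2 g/mol) = 3.040 × 10^-7 M.
Ca3(PO4)2(s) <=> 3 Ca^2+(aq) + 2 PO4^3-(aq)
With molar solubility s: [Ca^2+] = 3s, [PO4^3-] = 2s.
Ksp = [Ca^2+]^3[PO4^3-]^2
Ksp = (3s)^3(2s)^2 = 108s^5
Ksp = 108 × (3.040 x 10^-7)^5 = 2.80 × 10^-31

2.80 × 10^-31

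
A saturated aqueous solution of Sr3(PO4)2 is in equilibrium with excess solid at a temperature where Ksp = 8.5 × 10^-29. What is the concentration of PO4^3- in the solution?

[PO4^3-] ≈ 1.9e-6 M

Sr3(PO4)2(s) ⇌ 3 Sr^2+ + 2 PO4^3-
Ksp = [Sr^2+]^3[PO4^3-]^2
If s mol/L of Sr3(PO4)2 dissolves, [Sr^2+] = 3s and [PO4^3-] = 2s.
Substituting: Ksp = (3s)^3(2s)^2 = 108s^5
s = (8.5 × 10^-29 / 108)^(1/5) = 9.53 × 10^-7 M
[PO4^3-] = 2s = 1.9 × 10^-6 M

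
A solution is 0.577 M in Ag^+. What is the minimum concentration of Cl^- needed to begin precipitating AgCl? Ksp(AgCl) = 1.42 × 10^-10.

2.46 × 10^-10 M

AgCl(s) <=> Ag^+(aq) + Cl^-(aq)
Ksp = [Ag^+][Cl^-]
Precipitation begins when Q = Ksp. With [Ag^+] = 0.577 M:
1.42 × 10^-10 = (0.577) × [Cl^-]
[Cl^-] = (1.42 × 10^-10 / 5.77 × 10^-1) = 2.46 x 10^-10 M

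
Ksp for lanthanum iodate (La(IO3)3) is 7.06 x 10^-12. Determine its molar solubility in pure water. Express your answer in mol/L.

s ≈ 7.15 × 10^-4 M

La(IO3)3(s) ⇌ La^3+ + 3 IO3^-
Ksp = [La^3+][IO3^-]^3
With molar solubility s: [La^3+] = s, [IO3^-] = 3s.
Substituting: Ksp = s(3s)^3 = 27s^4
s = (7.06 x 10^-12 / 27)^(1/4) = 7.15 × 10^-4 M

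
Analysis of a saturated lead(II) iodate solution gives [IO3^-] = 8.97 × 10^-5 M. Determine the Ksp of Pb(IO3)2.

Ksp ≈ 3.61 × 10^-13

Pb(IO3)2(s) <=> Pb^2+(aq) + 2 IO3^-(aq)
Stoichiometry gives [Pb^2+] = (1/2)[IO3^-] = 4.485 × 10^-5 M.
Ksp = [Pb^2+][IO3^-]^2
Ksp = 4.485 × 10^-5 × (8.97 × 10^-5)^2 = 3.61 × 10^-13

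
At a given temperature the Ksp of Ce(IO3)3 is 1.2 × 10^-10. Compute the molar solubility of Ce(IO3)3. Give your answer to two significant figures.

s ≈ 1.5e-3 M

Ce(IO3)3(s) ⇌ Ce^3+ + 3 IO3^-
Ksp = [Ce^3+][IO3^-]^3
With molar solubility s: [Ce^3+] = s, [IO3^-] = 3s.
So Ksp = s × (3s)^3 = 27s^4
Solving, s = (1.2 × 10^-10/27)^(1/4) = 1.5 x 10^-3 M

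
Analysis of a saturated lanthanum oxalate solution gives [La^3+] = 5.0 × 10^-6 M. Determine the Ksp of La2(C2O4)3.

La2(C2O4)3(s) ⇌ 2 La^3+(aq) + 3 C2O4^2-(aq)
Stoichiometry gives [C2O4^2-] = (3/2)[La^3+] = 7.50 × 10^-6 M.
Ksp = [La^3+]^2[C2O4^2-]^3
Ksp = (5.0 x 10^-6)^2 × (7.50 × 10^-6)^3 = 1.1 × 10^-26

Ksp ≈ 1.1e-26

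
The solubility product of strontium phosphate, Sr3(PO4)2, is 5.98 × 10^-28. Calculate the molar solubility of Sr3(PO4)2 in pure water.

s ≈ 1.41 x 10^-6 M

Sr3(PO4)2(s) ⇌ 3 Sr^2+ + 2 PO4^3-
Ksp = [Sr^2+]^3[PO4^3-]^2
Let s = molar solubility. Then [Sr^2+] = 3s and [PO4^3-] = 2s.
Ksp = (3s)^3(2s)^2 = 108s^5
s^5 = 5.98 × 10^-28 / 108, so s = 1.41 × 10^-6 M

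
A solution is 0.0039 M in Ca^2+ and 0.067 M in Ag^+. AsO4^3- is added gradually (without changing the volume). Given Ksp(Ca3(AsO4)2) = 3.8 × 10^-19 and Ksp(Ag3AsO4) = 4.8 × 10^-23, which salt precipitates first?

Ag3AsO4

Precipitation of each salt starts when its ion product equals its Ksp.
For Ca3(AsO4)2: 3.8 × 10^-19 = (0.0039)^3 × [AsO4^3-]^2  ⇒  [AsO4^3-] = 2.5 × 10^-6 M.
For Ag3AsO4: 4.8 × 10^-23 = (0.067)^3 × [AsO4^3-]  ⇒  [AsO4^3-] = 1.6 x 10^-19 M.
The salt with the lower threshold [AsO4^3-] precipitates first: Ag3AsO4.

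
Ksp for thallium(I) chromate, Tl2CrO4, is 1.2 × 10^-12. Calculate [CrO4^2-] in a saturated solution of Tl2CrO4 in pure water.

Tl2CrO4(s) ⇌ 2 Tl^+(aq) + CrO4^2-(aq)
Ksp = [Tl^+]^2[CrO4^2-]
If s mol/L of Tl2CrO4 dissolves, [Tl^+] = 2s and [CrO4^2-] = s.
Substituting: Ksp = (2s)^2s = 4s^3
s = (1.2 × 10^-12 / 4)^(1/3) = 6.69 × 10^-5 M
[CrO4^2-] = s = 6.7 x 10^-5 M

[CrO4^2-] = 6.7 x 10^-5 M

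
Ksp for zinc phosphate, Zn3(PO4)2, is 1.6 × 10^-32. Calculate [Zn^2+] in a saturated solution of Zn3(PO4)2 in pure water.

Zn3(PO4)2(s) <=> 3 Zn^2+ + 2 PO4^3-
Ksp = [Zn^2+]^3[PO4^3-]^2
With molar solubility s: [Zn^2+] = 3s, [PO4^3-] = 2s.
So Ksp = (3s)^3 × (2s)^2 = 108s^5
Solving, s = (1.6 × 10^-32/108)^(1/5) = 1.71 × 10^-7 M
[Zn^2+] = 3s = 5.1 × 10^-7 M

5.1 × 10^-7 M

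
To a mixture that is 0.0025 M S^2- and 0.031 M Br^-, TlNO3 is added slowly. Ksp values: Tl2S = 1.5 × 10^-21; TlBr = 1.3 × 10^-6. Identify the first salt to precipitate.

Each salt begins to precipitate when Q = Ksp, i.e. when [Tl^+] reaches its threshold.
For Tl2S: 1.5 × 10^-21 = 0.0025 × [Tl^+]^2  ⇒  [Tl^+] = 7.7 × 10^-10 M.
For TlBr: 1.3 × 10^-6 = 0.031 × [Tl^+]  ⇒  [Tl^+] = 4.2 × 10^-5 M.
The salt with the lower threshold [Tl^+] precipitates first: Tl2S.

Tl2S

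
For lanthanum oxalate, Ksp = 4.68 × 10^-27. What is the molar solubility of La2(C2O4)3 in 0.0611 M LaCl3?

La2(C2O4)3(s) ⇌ 2 La^3+(aq) + 3 C2O4^2-(aq)
Ksp = [La^3+]^2[C2O4^2-]^3
Let s be the molar solubility in this solution. [La^3+] = 0.0611 + 2s ≈ 0.0611, [C2O4^2-] = 3s (Ksp is small, so little additional dissolves).
Ksp ≈ (0.0611)^2 × (3s)^3
s = 3.59 x 10^-9 M
Check: 2s = 7.2 x 10^-9 ≪ 0.0611, so the approximation is valid.

s = 3.59 × 10^-9 M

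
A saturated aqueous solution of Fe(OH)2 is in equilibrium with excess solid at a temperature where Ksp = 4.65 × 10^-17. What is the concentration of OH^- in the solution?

[OH^-] = 4.53e-6 M

Fe(OH)2(s) ⇌ Fe^2+(aq) + 2 OH^-(aq)
Ksp = [Fe^2+][OH^-]^2
Let s = molar solubility. Then [Fe^2+] = s and [OH^-] = 2s.
So Ksp = s × (2s)^2 = 4s^3
s^3 = 4.65 × 10^-17 / 4, so s = 2.265 × 10^-6 M
[OH^-] = 2s = 4.53 × 10^-6 M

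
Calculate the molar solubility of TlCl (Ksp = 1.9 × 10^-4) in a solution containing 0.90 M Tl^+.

TlCl(s) ⇌ Tl^+(aq) + Cl^-(aq)
Ksp = [Tl^+][Cl^-]
Let s be the molar solubility in this solution. [Tl^+] = 0.90 + s ≈ 0.90, [Cl^-] = s (since the Tl^+ already present dominates).
Ksp ≈ 0.90 × s
s = 2.1 × 10^-4 M
Check: s = 2.1 x 10^-4 ≪ 0.90, so the approximation is valid.

s = 2.1 x 10^-4 M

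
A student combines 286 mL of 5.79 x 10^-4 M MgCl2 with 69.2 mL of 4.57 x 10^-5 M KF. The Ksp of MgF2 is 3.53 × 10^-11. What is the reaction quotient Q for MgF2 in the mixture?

3.70 × 10^-14

Total volume = 286 + 69.2 = 355.2 mL.
[Mg^2+] = 5.79 × 10^-4 × (286/355.2) = 4.662 × 10^-4 M
[F^-] = 4.57 × 10^-5 × (69.2/355.2) = 8.903 x 10^-6 M
MgF2(s) <=> Mg^2+ + 2 F^-, so Q = [Mg^2+][F^-]^2
Q = (4.662 x 10^-4)(8.903 x 10^-6)^2 = 3.70 × 10^-14
Q < Ksp, so no precipitate of MgF2 forms.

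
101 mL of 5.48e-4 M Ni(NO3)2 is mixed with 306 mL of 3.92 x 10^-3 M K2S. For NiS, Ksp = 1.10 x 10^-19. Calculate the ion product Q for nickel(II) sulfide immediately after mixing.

4.01 × 10^-7

Total volume = 101 + 306 = 407 mL.
[Ni^2+] = 5.48 × 10^-4 × (101/407) = 1.360 × 10^-4 M
[S^2-] = 3.92 × 10^-3 × (306/407) = 2.947 × 10^-3 M
NiS(s) ⇌ Ni^2+ + S^2-, so Q = [Ni^2+][S^2-]
Q = (1.360 × 10^-4)(2.947 × 10^-3) = 4.01 x 10^-7
Q > Ksp, so NiS will precipitate.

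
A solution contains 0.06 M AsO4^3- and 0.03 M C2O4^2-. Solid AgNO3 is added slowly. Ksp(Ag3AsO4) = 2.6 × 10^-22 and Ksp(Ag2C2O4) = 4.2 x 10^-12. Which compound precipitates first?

Each salt begins to precipitate when Q = Ksp, i.e. when [Ag^+] reaches its threshold.
For Ag3AsO4: 2.6 × 10^-22 = 0.06 × [Ag^+]^3  ⇒  [Ag^+] = 1.6 x 10^-7 M.
For Ag2C2O4: 4.2 x 10^-12 = 0.03 × [Ag^+]^2  ⇒  [Ag^+] = 1.2 x 10^-5 M.
The salt with the lower threshold [Ag^+] precipitates first: Ag3AsO4.

Ag3AsO4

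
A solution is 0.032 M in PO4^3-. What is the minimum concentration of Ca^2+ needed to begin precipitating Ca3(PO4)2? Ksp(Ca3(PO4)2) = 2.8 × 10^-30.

1.4 × 10^-9 M

Ca3(PO4)2(s) <=> 3 Ca^2+ + 2 PO4^3-
Ksp = [Ca^2+]^3[PO4^3-]^2
Precipitation begins when Q = Ksp. With [PO4^3-] = 0.032 M:
2.8 × 10^-30 = (0.032)^2 × [Ca^2+]^3
[Ca^2+] = (2.8 × 10^-30 / 1.02 × 10^-3)^(1/3) = 1.4 x 10^-9 M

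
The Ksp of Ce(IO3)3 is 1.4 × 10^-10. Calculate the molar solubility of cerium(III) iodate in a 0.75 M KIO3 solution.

Ce(IO3)3(s) ⇌ Ce^3+ + 3 IO3^-
Ksp = [Ce^3+][IO3^-]^3
Let s be the molar solubility in this solution. [Ce^3+] = s, [IO3^-] = 0.75 + 3s ≈ 0.75 (common-ion effect: IO3^- is already 0.75 M).
Ksp ≈ s × (0.75)^3
s = 3.3 × 10^-10 M
Check: 3s = 1.0 × 10^-9 ≪ 0.75, so the approximation is valid.

s = 3.3 x 10^-10 M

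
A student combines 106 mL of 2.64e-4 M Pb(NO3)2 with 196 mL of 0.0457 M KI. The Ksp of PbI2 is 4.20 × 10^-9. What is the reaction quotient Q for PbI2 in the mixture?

Total volume = 106 + 196 = 302 mL.
[Pb^2+] = 2.64 × 10^-4 × (106/302) = 9.266 × 10^-5 M
[I^-] = 4.57 × 10^-2 × (196/302) = 2.966 × 10^-2 M
PbI2(s) <=> Pb^2+ + 2 I^-, so Q = [Pb^2+][I^-]^2
Q = (9.266 x 10^-5)(2.966 x 10^-2)^2 = 8.15 × 10^-8
Q > Ksp, so PbI2 will precipitate.

8.15e-8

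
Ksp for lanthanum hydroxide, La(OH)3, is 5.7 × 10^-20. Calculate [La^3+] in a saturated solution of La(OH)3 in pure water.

La(OH)3(s) ⇌ La^3+ + 3 OH^-
Ksp = [La^3+][OH^-]^3
For each mole of La(OH)3 that dissolves: [La^3+] = s, [OH^-] = 3s.
Substituting: Ksp = s(3s)^3 = 27s^4
s^4 = 5.7 × 10^-20 / 27, so s = 6.78 × 10^-6 M
[La^3+] = s = 6.8 × 10^-6 M

6.8 × 10^-6 M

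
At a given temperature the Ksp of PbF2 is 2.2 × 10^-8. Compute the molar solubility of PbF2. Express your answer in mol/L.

PbF2(s) ⇌ Pb^2+ + 2 F^-
Ksp = [Pb^2+][F^-]^2
For each mole of PbF2 that dissolves: [Pb^2+] = s, [F^-] = 2s.
So Ksp = s × (2s)^2 = 4s^3
s = (2.2 × 10^-8 / 4)^(1/3) = 1.8 x 10^-3 M

1.8e-3 M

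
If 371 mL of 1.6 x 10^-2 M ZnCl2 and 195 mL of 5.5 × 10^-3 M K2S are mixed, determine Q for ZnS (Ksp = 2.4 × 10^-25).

2.0 × 10^-5

Total volume = 371 + 195 = 566 mL.
[Zn^2+] = 1.6 × 10^-2 × (371/566) = 1.05 x 10^-2 M
[S^2-] = 5.5 × 10^-3 × (195/566) = 1.89 × 10^-3 M
ZnS(s) ⇌ Zn^2+ + S^2-, so Q = [Zn^2+][S^2-]
Q = (1.05 x 10^-2)(1.89 x 10^-3) = 2.0 × 10^-5
Q > Ksp, so ZnS will precipitate.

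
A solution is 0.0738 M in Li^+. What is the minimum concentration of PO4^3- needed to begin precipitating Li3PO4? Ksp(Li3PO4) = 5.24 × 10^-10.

Li3PO4(s) ⇌ 3 Li^+(aq) + PO4^3-(aq)
Ksp = [Li^+]^3[PO4^3-]
Precipitation begins when Q = Ksp. With [Li^+] = 0.0738 M:
5.24 × 10^-10 = (0.0738)^3 × [PO4^3-]
[PO4^3-] = (5.24 × 10^-10 / 4.019 × 10^-4) = 1.30 × 10^-6 M

[PO4^3-] ≈ 1.30e-6 M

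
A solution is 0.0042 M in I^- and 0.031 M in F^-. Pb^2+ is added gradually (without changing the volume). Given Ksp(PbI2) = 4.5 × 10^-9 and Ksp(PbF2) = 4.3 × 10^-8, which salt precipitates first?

Each salt begins to precipitate when Q = Ksp, i.e. when [Pb^2+] reaches its threshold.
For PbI2: 4.5 × 10^-9 = (0.0042)^2 × [Pb^2+]  ⇒  [Pb^2+] = 2.6 × 10^-4 M.
For PbF2: 4.3 × 10^-8 = (0.031)^2 × [Pb^2+]  ⇒  [Pb^2+] = 4.5 × 10^-5 M.
The salt with the lower threshold [Pb^2+] precipitates first: PbF2.

PbF2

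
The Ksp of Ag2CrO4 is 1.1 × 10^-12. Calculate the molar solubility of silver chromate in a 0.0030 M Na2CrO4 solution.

Ag2CrO4(s) ⇌ 2 Ag^+(aq) + CrO4^2-(aq)
Ksp = [Ag^+]^2[CrO4^2-]
Let s be the molar solubility in this solution. [Ag^+] = 2s, [CrO4^2-] = 0.0030 + s ≈ 0.0030 (Ksp is small, so little additional dissolves).
Ksp ≈ (2s)^2 × 0.0030
s = 9.6 x 10^-6 M
Check: s = 9.6 × 10^-6 ≪ 0.0030, so the approximation is valid.

9.6 × 10^-6 M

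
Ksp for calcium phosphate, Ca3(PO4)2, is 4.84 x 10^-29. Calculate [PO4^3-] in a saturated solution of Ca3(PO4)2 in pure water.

[PO4^3-] ≈ 1.70 × 10^-6 M

Ca3(PO4)2(s) ⇌ 3 Ca^2+ + 2 PO4^3-
Ksp = [Ca^2+]^3[PO4^3-]^2
For each mole of Ca3(PO4)2 that dissolves: [Ca^2+] = 3s, [PO4^3-] = 2s.
So Ksp = (3s)^3 × (2s)^2 = 108s^5
Solving, s = (4.84 x 10^-29/108)^(1/5) = 8.517 × 10^-7 M
[PO4^3-] = 2s = 1.70 × 10^-6 M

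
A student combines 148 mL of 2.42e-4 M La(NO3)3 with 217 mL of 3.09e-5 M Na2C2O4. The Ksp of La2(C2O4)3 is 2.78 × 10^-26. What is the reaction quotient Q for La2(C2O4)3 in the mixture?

Total volume = 148 + 217 = 365 mL.
[La^3+] = 2.42 x 10^-4 × (148/365) = 9.813 × 10^-5 M
[C2O4^2-] = 3.09 x 10^-5 × (217/365) = 1.837 x 10^-5 M
La2(C2O4)3(s) <=> 2 La^3+ + 3 C2O4^2-, so Q = [La^3+]^2[C2O4^2-]^3
Q = (9.813 x 10^-5)^2(1.837 × 10^-5)^3 = 5.97 × 10^-23
Q > Ksp, so La2(C2O4)3 will precipitate.

Q = 5.97e-23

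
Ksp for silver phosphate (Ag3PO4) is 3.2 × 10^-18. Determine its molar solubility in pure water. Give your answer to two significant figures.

s = 1.9 × 10^-5 M

Ag3PO4(s) ⇌ 3 Ag^+ + PO4^3-
Ksp = [Ag^+]^3[PO4^3-]
If s mol/L of Ag3PO4 dissolves, [Ag^+] = 3s and [PO4^3-] = s.
Substituting: Ksp = (3s)^3s = 27s^4
s^4 = 3.2 × 10^-18 / 27, so s = 1.9 × 10^-5 M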